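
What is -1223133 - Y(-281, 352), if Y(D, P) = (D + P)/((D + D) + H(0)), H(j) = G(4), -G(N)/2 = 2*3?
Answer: -702078271/574 ≈ -1.2231e+6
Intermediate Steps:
G(N) = -12 (G(N) = -4*3 = -2*6 = -12)
H(j) = -12
Y(D, P) = (D + P)/(-12 + 2*D) (Y(D, P) = (D + P)/((D + D) - 12) = (D + P)/(2*D - 12) = (D + P)/(-12 + 2*D))
-1223133 - Y(-281, 352) = -1223133 - (-281 + 352)/(2*(-6 - 281)) = -1223133 - 71/(2*(-287)) = -1223133 - (-1)*71/(2*287) = -1223133 - 1*(-71/574) = -1223133 + 71/574 = -702078271/574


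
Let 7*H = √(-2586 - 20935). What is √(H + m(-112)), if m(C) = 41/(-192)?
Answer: √(-6027 + 4032*I*√23521)/168 ≈ 3.2937 + 3.326*I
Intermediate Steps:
m(C) = -41/192 (m(C) = 41*(-1/192) = -41/192)
H = I*√23521/7 (H = √(-2586 - 20935)/7 = √(-23521)/7 = (I*√23521)/7 = I*√23521/7 ≈ 21.909*I)
√(H + m(-112)) = √(I*√23521/7 - 41/192) = √(-41/192 + I*√23521/7)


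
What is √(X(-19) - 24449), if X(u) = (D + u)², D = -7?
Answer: I*√23773 ≈ 154.19*I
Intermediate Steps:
X(u) = (-7 + u)²
√(X(-19) - 24449) = √((-7 - 19)² - 24449) = √((-26)² - 24449) = √(676 - 24449) = √(-23773) = I*√23773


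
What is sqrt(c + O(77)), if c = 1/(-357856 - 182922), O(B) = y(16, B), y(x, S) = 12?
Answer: sqrt(9721023830)/28462 ≈ 3.4641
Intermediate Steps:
O(B) = 12
c = -1/540778 (c = 1/(-540778) = -1/540778 ≈ -1.8492e-6)
sqrt(c + O(77)) = sqrt(-1/540778 + 12) = sqrt(6489335/540778) = sqrt(9721023830)/28462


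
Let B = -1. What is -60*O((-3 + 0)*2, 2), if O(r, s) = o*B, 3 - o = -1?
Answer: 240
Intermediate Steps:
o = 4 (o = 3 - 1*(-1) = 3 + 1 = 4)
O(r, s) = -4 (O(r, s) = 4*(-1) = -4)
-60*O((-3 + 0)*2, 2) = -60*(-4) = 240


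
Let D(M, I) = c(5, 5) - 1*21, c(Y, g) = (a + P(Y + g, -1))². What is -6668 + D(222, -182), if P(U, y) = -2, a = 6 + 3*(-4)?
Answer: -6625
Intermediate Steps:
a = -6 (a = 6 - 12 = -6)
c(Y, g) = 64 (c(Y, g) = (-6 - 2)² = (-8)² = 64)
D(M, I) = 43 (D(M, I) = 64 - 1*21 = 64 - 21 = 43)
-6668 + D(222, -182) = -6668 + 43 = -6625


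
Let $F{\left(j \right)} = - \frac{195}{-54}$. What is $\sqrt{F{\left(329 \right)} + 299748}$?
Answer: $\frac{\sqrt{10791058}}{6} \approx 547.5$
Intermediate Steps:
$F{\left(j \right)} = \frac{65}{18}$ ($F{\left(j \right)} = \left(-195\right) \left(- \frac{1}{54}\right) = \frac{65}{18}$)
$\sqrt{F{\left(329 \right)} + 299748} = \sqrt{\frac{65}{18} + 299748} = \sqrt{\frac{5395529}{18}} = \frac{\sqrt{10791058}}{6}$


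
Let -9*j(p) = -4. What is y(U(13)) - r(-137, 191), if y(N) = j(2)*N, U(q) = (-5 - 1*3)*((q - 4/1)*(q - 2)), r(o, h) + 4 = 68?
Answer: -416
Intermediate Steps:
r(o, h) = 64 (r(o, h) = -4 + 68 = 64)
U(q) = -8*(-4 + q)*(-2 + q) (U(q) = (-5 - 3)*((q - 4*1)*(-2 + q)) = -8*(q - 4)*(-2 + q) = -8*(-4 + q)*(-2 + q))
j(p) = 4/9 (j(p) = -⅑*(-4) = 4/9)
y(N) = 4*N/9
y(U(13)) - r(-137, 191) = 4*(-64 - 8*13² + 48*13)/9 - 1*64 = 4*(-64 - 8*169 + 624)/9 - 64 = 4*(-64 - 1352 + 624)/9 - 64 = (4/9)*(-792) - 64 = -352 - 64 = -416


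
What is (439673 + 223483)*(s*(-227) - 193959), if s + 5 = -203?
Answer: -97313500908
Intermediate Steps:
s = -208 (s = -5 - 203 = -208)
(439673 + 223483)*(s*(-227) - 193959) = (439673 + 223483)*(-208*(-227) - 193959) = 663156*(47216 - 193959) = 663156*(-146743) = -97313500908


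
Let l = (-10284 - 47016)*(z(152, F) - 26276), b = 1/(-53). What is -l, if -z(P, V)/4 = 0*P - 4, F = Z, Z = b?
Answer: -1504698000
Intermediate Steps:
b = -1/53 ≈ -0.018868
Z = -1/53 ≈ -0.018868
F = -1/53 ≈ -0.018868
z(P, V) = 16 (z(P, V) = -4*(0*P - 4) = -4*(0 - 4) = -4*(-4) = 16)
l = 1504698000 (l = (-10284 - 47016)*(16 - 26276) = -57300*(-26260) = 1504698000)
-l = -1*1504698000 = -1504698000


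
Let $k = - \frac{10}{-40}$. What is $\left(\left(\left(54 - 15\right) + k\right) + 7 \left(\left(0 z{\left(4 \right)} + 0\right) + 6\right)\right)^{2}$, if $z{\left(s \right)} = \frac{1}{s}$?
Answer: $\frac{105625}{16} \approx 6601.6$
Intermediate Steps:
$k = \frac{1}{4}$ ($k = \left(-10\right) \left(- \frac{1}{40}\right) = \frac{1}{4} \approx 0.25$)
$\left(\left(\left(54 - 15\right) + k\right) + 7 \left(\left(0 z{\left(4 \right)} + 0\right) + 6\right)\right)^{2} = \left(\left(\left(54 - 15\right) + \frac{1}{4}\right) + 7 \left(\left(\frac{0}{4} + 0\right) + 6\right)\right)^{2} = \left(\left(39 + \frac{1}{4}\right) + 7 \left(\left(0 \cdot \frac{1}{4} + 0\right) + 6\right)\right)^{2} = \left(\frac{157}{4} + 7 \left(\left(0 + 0\right) + 6\right)\right)^{2} = \left(\frac{157}{4} + 7 \left(0 + 6\right)\right)^{2} = \left(\frac{157}{4} + 7 \cdot 6\right)^{2} = \left(\frac{157}{4} + 42\right)^{2} = \left(\frac{325}{4}\right)^{2} = \frac{105625}{16}$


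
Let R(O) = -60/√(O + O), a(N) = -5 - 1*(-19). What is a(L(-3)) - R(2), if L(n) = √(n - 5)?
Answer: 44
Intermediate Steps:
L(n) = √(-5 + n)
a(N) = 14 (a(N) = -5 + 19 = 14)
R(O) = -30*√2/√O (R(O) = -60*√2/(2*√O) = -30*√2/√O)
a(L(-3)) - R(2) = 14 - (-30)*√2/√2 = 14 - (-30)*√2*√2/2 = 14 - 1*(-30) = 14 + 30 = 44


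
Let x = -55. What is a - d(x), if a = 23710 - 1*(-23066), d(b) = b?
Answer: 46831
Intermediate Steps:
a = 46776 (a = 23710 + 23066 = 46776)
a - d(x) = 46776 - 1*(-55) = 46776 + 55 = 46831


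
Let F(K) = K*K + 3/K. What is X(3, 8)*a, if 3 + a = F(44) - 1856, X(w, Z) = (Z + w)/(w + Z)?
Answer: 3391/44 ≈ 77.068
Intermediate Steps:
X(w, Z) = 1 (X(w, Z) = (Z + w)/(Z + w) = 1)
F(K) = K**2 + 3/K
a = 3391/44 (a = -3 + ((3 + 44**3)/44 - 1856) = -3 + ((3 + 85184)/44 - 1856) = -3 + ((1/44)*85187 - 1856) = -3 + (85187/44 - 1856) = -3 + 3523/44 = 3391/44 ≈ 77.068)
X(3, 8)*a = 1*(3391/44) = 3391/44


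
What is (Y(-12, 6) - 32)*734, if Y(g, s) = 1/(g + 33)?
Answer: -492514/21 ≈ -23453.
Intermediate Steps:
Y(g, s) = 1/(33 + g)
(Y(-12, 6) - 32)*734 = (1/(33 - 12) - 32)*734 = (1/21 - 32)*734 = -671/21*734 = -492514/21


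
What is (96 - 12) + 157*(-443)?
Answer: -69467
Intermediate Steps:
(96 - 12) + 157*(-443) = 84 - 69551 = -69467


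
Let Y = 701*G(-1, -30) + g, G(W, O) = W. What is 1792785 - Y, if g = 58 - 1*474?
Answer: 1793902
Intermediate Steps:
g = -416 (g = 58 - 474 = -416)
Y = -1117 (Y = 701*(-1) - 416 = -701 - 416 = -1117)
1792785 - Y = 1792785 - 1*(-1117) = 1792785 + 1117 = 1793902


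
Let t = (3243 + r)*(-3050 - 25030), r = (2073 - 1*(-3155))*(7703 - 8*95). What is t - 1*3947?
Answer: -1019339019707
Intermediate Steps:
r = 36298004 (r = (2073 + 3155)*(7703 - 760) = 5228*6943 = 36298004)
t = -1019339015760 (t = (3243 + 36298004)*(-3050 - 25030) = 36301247*(-28080) = -1019339015760)
t - 1*3947 = -1019339015760 - 1*3947 = -1019339015760 - 3947 = -1019339019707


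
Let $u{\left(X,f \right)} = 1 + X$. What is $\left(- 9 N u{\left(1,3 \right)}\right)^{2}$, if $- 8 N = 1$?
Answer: $\frac{81}{16} \approx 5.0625$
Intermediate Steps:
$N = - \frac{1}{8}$ ($N = \left(- \frac{1}{8}\right) 1 = - \frac{1}{8} \approx -0.125$)
$\left(- 9 N u{\left(1,3 \right)}\right)^{2} = \left(\left(-9\right) \left(- \frac{1}{8}\right) \left(1 + 1\right)\right)^{2} = \left(\frac{9}{8} \cdot 2\right)^{2} = \left(\frac{9}{4}\right)^{2} = \frac{81}{16}$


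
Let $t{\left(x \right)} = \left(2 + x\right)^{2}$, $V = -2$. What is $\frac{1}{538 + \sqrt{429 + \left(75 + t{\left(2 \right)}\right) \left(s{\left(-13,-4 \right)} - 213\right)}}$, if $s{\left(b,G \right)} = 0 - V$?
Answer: $\frac{269}{154108} - \frac{19 i \sqrt{13}}{154108} \approx 0.0017455 - 0.00044453 i$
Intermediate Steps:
$s{\left(b,G \right)} = 2$ ($s{\left(b,G \right)} = 0 - -2 = 0 + 2 = 2$)
$\frac{1}{538 + \sqrt{429 + \left(75 + t{\left(2 \right)}\right) \left(s{\left(-13,-4 \right)} - 213\right)}} = \frac{1}{538 + \sqrt{429 + \left(75 + \left(2 + 2\right)^{2}\right) \left(2 - 213\right)}} = \frac{1}{538 + \sqrt{429 + \left(75 + 4^{2}\right) \left(-211\right)}} = \frac{1}{538 + \sqrt{429 + \left(75 + 16\right) \left(-211\right)}} = \frac{1}{538 + \sqrt{429 + 91 \left(-211\right)}} = \frac{1}{538 + \sqrt{429 - 19201}} = \frac{1}{538 + \sqrt{-18772}} = \frac{1}{538 + 38 i \sqrt{13}}$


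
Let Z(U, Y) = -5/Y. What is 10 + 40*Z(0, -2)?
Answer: 110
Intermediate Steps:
10 + 40*Z(0, -2) = 10 + 40*(-5/(-2)) = 10 + 40*(-5*(-½)) = 10 + 40*(5/2) = 10 + 100 = 110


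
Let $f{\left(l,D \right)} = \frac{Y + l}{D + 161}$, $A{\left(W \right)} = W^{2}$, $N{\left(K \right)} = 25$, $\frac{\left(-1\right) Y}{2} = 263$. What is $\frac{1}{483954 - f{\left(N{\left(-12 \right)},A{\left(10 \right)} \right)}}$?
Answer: $\frac{87}{42104165} \approx 2.0663 \cdot 10^{-6}$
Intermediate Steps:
$Y = -526$ ($Y = \left(-2\right) 263 = -526$)
$f{\left(l,D \right)} = \frac{-526 + l}{161 + D}$ ($f{\left(l,D \right)} = \frac{-526 + l}{D + 161} = \frac{-526 + l}{161 + D}$)
$\frac{1}{483954 - f{\left(N{\left(-12 \right)},A{\left(10 \right)} \right)}} = \frac{1}{483954 - \frac{-526 + 25}{161 + 10^{2}}} = \frac{1}{483954 - \frac{1}{161 + 100} \left(-501\right)} = \frac{1}{483954 - \frac{1}{261} \left(-501\right)} = \frac{1}{483954 - - \frac{167}{87}} = \frac{1}{483954 + \frac{167}{87}} = \frac{1}{\frac{42104165}{87}} = \frac{87}{42104165}$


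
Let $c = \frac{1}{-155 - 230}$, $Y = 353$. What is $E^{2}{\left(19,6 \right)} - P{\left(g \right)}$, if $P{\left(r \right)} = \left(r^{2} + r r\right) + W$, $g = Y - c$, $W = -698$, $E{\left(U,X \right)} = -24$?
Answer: $- \frac{36752043022}{148225} \approx -2.4795 \cdot 10^{5}$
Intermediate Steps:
$c = - \frac{1}{385}$ ($c = \frac{1}{-385} = - \frac{1}{385} \approx -0.0025974$)
$g = \frac{135906}{385}$ ($g = 353 - - \frac{1}{385} = 353 + \frac{1}{385} = \frac{135906}{385} \approx 353.0$)
$P{\left(r \right)} = -698 + 2 r^{2}$ ($P{\left(r \right)} = \left(r^{2} + r r\right) - 698 = \left(r^{2} + r^{2}\right) - 698 = 2 r^{2} - 698 = -698 + 2 r^{2}$)
$E^{2}{\left(19,6 \right)} - P{\left(g \right)} = \left(-24\right)^{2} - \left(-698 + 2 \left(\frac{135906}{385}\right)^{2}\right) = 576 - \left(-698 + 2 \cdot \frac{18470440836}{148225}\right) = 576 - \left(-698 + \frac{36940881672}{148225}\right) = 576 - \frac{36837420622}{148225} = - \frac{36752043022}{148225}$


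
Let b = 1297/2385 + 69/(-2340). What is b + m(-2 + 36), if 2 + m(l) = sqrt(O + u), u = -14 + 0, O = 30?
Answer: 311827/124020 ≈ 2.5143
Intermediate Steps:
b = 63787/124020 (b = 1297*(1/2385) + 69*(-1/2340) = 1297/2385 - 23/780 = 63787/124020 ≈ 0.51433)
u = -14
m(l) = 2 (m(l) = -2 + sqrt(30 - 14) = -2 + sqrt(16) = -2 + 4 = 2)
b + m(-2 + 36) = 63787/124020 + 2 = 311827/124020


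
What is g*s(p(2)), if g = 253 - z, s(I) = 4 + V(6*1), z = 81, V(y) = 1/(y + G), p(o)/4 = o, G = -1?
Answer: 3612/5 ≈ 722.40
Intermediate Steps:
p(o) = 4*o
V(y) = 1/(-1 + y) (V(y) = 1/(y - 1) = 1/(-1 + y))
s(I) = 21/5 (s(I) = 4 + 1/(-1 + 6*1) = 4 + 1/(-1 + 6) = 4 + 1/5 = 4 + ⅕ = 21/5)
g = 172 (g = 253 - 1*81 = 253 - 81 = 172)
g*s(p(2)) = 172*(21/5) = 3612/5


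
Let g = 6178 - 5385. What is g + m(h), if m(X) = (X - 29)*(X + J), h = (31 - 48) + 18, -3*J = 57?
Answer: 1297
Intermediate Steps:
g = 793
J = -19 (J = -1/3*57 = -19)
h = 1 (h = -17 + 18 = 1)
m(X) = (-29 + X)*(-19 + X) (m(X) = (X - 29)*(X - 19) = (-29 + X)*(-19 + X))
g + m(h) = 793 + (551 + 1**2 - 48*1) = 793 + (551 + 1 - 48) = 793 + 504 = 1297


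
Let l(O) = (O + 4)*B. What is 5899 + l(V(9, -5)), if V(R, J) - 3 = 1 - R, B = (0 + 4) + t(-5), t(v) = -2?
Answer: 5897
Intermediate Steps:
B = 2 (B = (0 + 4) - 2 = 4 - 2 = 2)
V(R, J) = 4 - R (V(R, J) = 3 + (1 - R) = 4 - R)
l(O) = 8 + 2*O (l(O) = (O + 4)*2 = (4 + O)*2 = 8 + 2*O)
5899 + l(V(9, -5)) = 5899 + (8 + 2*(4 - 1*9)) = 5899 + (8 + 2*(4 - 9)) = 5899 + (8 + 2*(-5)) = 5899 + (8 - 10) = 5899 - 2 = 5897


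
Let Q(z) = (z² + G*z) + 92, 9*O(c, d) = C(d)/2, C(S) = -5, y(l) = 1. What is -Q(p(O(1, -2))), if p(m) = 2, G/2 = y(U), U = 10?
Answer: -100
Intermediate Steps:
O(c, d) = -5/18 (O(c, d) = (-5/2)/9 = (-5*½)/9 = (⅑)*(-5/2) = -5/18)
G = 2 (G = 2*1 = 2)
Q(z) = 92 + z² + 2*z (Q(z) = (z² + 2*z) + 92 = 92 + z² + 2*z)
-Q(p(O(1, -2))) = -(92 + 2² + 2*2) = -(92 + 4 + 4) = -1*100 = -100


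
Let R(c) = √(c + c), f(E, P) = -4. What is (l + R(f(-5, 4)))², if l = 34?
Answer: 1148 + 136*I*√2 ≈ 1148.0 + 192.33*I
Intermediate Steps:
R(c) = √2*√c (R(c) = √(2*c) = √2*√c)
(l + R(f(-5, 4)))² = (34 + √2*√(-4))² = (34 + √2*(2*I))² = (34 + 2*I*√2)²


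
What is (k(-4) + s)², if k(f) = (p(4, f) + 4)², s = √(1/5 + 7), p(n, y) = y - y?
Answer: 1316/5 + 192*√5/5 ≈ 349.06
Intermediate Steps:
p(n, y) = 0
s = 6*√5/5 (s = √(⅕ + 7) = √(36/5) = 6*√5/5 ≈ 2.6833)
k(f) = 16 (k(f) = (0 + 4)² = 4² = 16)
(k(-4) + s)² = (16 + 6*√5/5)²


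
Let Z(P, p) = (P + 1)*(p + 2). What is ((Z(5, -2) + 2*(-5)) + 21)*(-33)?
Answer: -363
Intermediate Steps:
Z(P, p) = (1 + P)*(2 + p)
((Z(5, -2) + 2*(-5)) + 21)*(-33) = (((2 - 2 + 2*5 + 5*(-2)) + 2*(-5)) + 21)*(-33) = (((2 - 2 + 10 - 10) - 10) + 21)*(-33) = ((0 - 10) + 21)*(-33) = (-10 + 21)*(-33) = 11*(-33) = -363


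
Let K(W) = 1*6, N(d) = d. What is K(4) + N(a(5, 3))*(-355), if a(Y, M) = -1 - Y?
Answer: 2136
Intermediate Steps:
K(W) = 6
K(4) + N(a(5, 3))*(-355) = 6 + (-1 - 1*5)*(-355) = 6 + (-1 - 5)*(-355) = 6 - 6*(-355) = 6 + 2130 = 2136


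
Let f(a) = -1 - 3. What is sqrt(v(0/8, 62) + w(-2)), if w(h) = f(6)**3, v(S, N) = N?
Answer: I*sqrt(2) ≈ 1.4142*I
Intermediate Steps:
f(a) = -4
w(h) = -64 (w(h) = (-4)**3 = -64)
sqrt(v(0/8, 62) + w(-2)) = sqrt(62 - 64) = sqrt(-2) = I*sqrt(2)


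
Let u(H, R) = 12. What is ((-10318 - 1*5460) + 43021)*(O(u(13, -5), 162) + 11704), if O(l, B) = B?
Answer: 323265438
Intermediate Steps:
((-10318 - 1*5460) + 43021)*(O(u(13, -5), 162) + 11704) = ((-10318 - 1*5460) + 43021)*(162 + 11704) = ((-10318 - 5460) + 43021)*11866 = (-15778 + 43021)*11866 = 27243*11866 = 323265438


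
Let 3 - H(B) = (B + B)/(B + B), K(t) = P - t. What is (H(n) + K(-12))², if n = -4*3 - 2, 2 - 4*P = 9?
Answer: 2401/16 ≈ 150.06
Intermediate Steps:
P = -7/4 (P = ½ - ¼*9 = ½ - 9/4 = -7/4 ≈ -1.7500)
K(t) = -7/4 - t
n = -14 (n = -12 - 2 = -14)
H(B) = 2 (H(B) = 3 - (B + B)/(B + B) = 3 - 2*B/(2*B) = 3 - 2*B*1/(2*B) = 3 - 1*1 = 3 - 1 = 2)
(H(n) + K(-12))² = (2 + (-7/4 - 1*(-12)))² = (2 + (-7/4 + 12))² = (2 + 41/4)² = (49/4)² = 2401/16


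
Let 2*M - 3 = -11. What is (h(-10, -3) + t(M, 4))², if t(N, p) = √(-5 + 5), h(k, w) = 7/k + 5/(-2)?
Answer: 256/25 ≈ 10.240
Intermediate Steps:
M = -4 (M = 3/2 + (½)*(-11) = 3/2 - 11/2 = -4)
h(k, w) = -5/2 + 7/k (h(k, w) = 7/k + 5*(-½) = 7/k - 5/2 = -5/2 + 7/k)
t(N, p) = 0 (t(N, p) = √0 = 0)
(h(-10, -3) + t(M, 4))² = ((-5/2 + 7/(-10)) + 0)² = ((-5/2 + 7*(-⅒)) + 0)² = ((-5/2 - 7/10) + 0)² = (-16/5 + 0)² = (-16/5)² = 256/25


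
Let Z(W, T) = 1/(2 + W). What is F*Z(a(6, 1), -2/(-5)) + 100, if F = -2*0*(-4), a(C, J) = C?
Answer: 100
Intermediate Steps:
F = 0 (F = 0*(-4) = 0)
F*Z(a(6, 1), -2/(-5)) + 100 = 0/(2 + 6) + 100 = 0/8 + 100 = 0*(1/8) + 100 = 0 + 100 = 100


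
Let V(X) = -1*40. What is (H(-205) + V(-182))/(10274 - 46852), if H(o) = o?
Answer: 245/36578 ≈ 0.0066980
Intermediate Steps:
V(X) = -40
(H(-205) + V(-182))/(10274 - 46852) = (-205 - 40)/(10274 - 46852) = -245/(-36578) = -245*(-1/36578) = 245/36578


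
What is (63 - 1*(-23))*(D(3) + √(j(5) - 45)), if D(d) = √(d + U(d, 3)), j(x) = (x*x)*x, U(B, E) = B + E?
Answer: 258 + 344*√5 ≈ 1027.2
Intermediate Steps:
j(x) = x³ (j(x) = x²*x = x³)
D(d) = √(3 + 2*d) (D(d) = √(d + (d + 3)) = √(d + (3 + d)) = √(3 + 2*d))
(63 - 1*(-23))*(D(3) + √(j(5) - 45)) = (63 - 1*(-23))*(√(3 + 2*3) + √(5³ - 45)) = (63 + 23)*(√(3 + 6) + √(125 - 45)) = 86*(√9 + √80) = 86*(3 + 4*√5) = 258 + 344*√5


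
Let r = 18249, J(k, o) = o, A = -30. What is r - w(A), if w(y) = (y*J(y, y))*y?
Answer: 45249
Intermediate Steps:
w(y) = y³ (w(y) = (y*y)*y = y²*y = y³)
r - w(A) = 18249 - 1*(-30)³ = 18249 - 1*(-27000) = 18249 + 27000 = 45249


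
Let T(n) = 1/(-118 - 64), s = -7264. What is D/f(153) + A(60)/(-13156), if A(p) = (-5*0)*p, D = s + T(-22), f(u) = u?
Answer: -440683/9282 ≈ -47.477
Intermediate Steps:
T(n) = -1/182 (T(n) = 1/(-182) = -1/182)
D = -1322049/182 (D = -7264 - 1/182 = -1322049/182 ≈ -7264.0)
A(p) = 0 (A(p) = 0*p = 0)
D/f(153) + A(60)/(-13156) = -1322049/182/153 + 0/(-13156) = -1322049/182*1/153 + 0*(-1/13156) = -440683/9282 + 0 = -440683/9282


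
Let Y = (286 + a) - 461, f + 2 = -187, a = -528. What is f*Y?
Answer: 132867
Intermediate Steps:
f = -189 (f = -2 - 187 = -189)
Y = -703 (Y = (286 - 528) - 461 = -242 - 461 = -703)
f*Y = -189*(-703) = 132867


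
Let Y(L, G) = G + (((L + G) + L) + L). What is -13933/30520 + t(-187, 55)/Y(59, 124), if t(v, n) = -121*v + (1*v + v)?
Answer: 7920471/152600 ≈ 51.904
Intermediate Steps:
t(v, n) = -119*v (t(v, n) = -121*v + (v + v) = -121*v + 2*v = -119*v)
Y(L, G) = 2*G + 3*L (Y(L, G) = G + (((G + L) + L) + L) = G + ((G + 2*L) + L) = G + (G + 3*L) = 2*G + 3*L)
-13933/30520 + t(-187, 55)/Y(59, 124) = -13933/30520 + (-119*(-187))/(2*124 + 3*59) = -13933*1/30520 + 22253/(248 + 177) = -13933/30520 + 22253/425 = -13933/30520 + 22253*(1/425) = -13933/30520 + 1309/25 = 7920471/152600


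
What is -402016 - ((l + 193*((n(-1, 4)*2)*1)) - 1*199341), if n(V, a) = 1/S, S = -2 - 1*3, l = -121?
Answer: -1012384/5 ≈ -2.0248e+5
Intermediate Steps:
S = -5 (S = -2 - 3 = -5)
n(V, a) = -⅕ (n(V, a) = 1/(-5) = -⅕)
-402016 - ((l + 193*((n(-1, 4)*2)*1)) - 1*199341) = -402016 - ((-121 + 193*(-⅕*2*1)) - 1*199341) = -402016 - ((-121 + 193*(-⅖*1)) - 199341) = -402016 - ((-121 + 193*(-⅖)) - 199341) = -402016 - ((-121 - 386/5) - 199341) = -402016 - (-991/5 - 199341) = -402016 - 1*(-997696/5) = -402016 + 997696/5 = -1012384/5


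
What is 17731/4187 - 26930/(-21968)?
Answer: 251135259/45990008 ≈ 5.4606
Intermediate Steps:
17731/4187 - 26930/(-21968) = 17731*(1/4187) - 26930*(-1/21968) = 17731/4187 + 13465/10984 = 251135259/45990008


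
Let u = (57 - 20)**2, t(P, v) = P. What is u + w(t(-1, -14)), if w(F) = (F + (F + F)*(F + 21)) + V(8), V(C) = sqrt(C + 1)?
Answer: 1331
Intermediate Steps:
V(C) = sqrt(1 + C)
w(F) = 3 + F + 2*F*(21 + F) (w(F) = (F + (F + F)*(F + 21)) + sqrt(1 + 8) = (F + (2*F)*(21 + F)) + sqrt(9) = (F + 2*F*(21 + F)) + 3 = 3 + F + 2*F*(21 + F))
u = 1369 (u = 37**2 = 1369)
u + w(t(-1, -14)) = 1369 + (3 + 2*(-1)**2 + 43*(-1)) = 1369 + (3 + 2*1 - 43) = 1369 + (3 + 2 - 43) = 1369 - 38 = 1331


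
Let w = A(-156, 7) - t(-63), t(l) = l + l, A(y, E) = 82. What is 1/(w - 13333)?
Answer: -1/13125 ≈ -7.6190e-5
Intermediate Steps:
t(l) = 2*l
w = 208 (w = 82 - 2*(-63) = 82 - 1*(-126) = 82 + 126 = 208)
1/(w - 13333) = 1/(208 - 13333) = 1/(-13125) = -1/13125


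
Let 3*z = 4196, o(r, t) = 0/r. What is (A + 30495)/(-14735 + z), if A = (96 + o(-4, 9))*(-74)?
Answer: -70173/40009 ≈ -1.7539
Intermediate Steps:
o(r, t) = 0
z = 4196/3 (z = (⅓)*4196 = 4196/3 ≈ 1398.7)
A = -7104 (A = (96 + 0)*(-74) = 96*(-74) = -7104)
(A + 30495)/(-14735 + z) = (-7104 + 30495)/(-14735 + 4196/3) = 23391/(-40009/3) = 23391*(-3/40009) = -70173/40009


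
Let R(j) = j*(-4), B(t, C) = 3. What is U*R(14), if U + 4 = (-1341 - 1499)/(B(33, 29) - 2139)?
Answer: 39928/267 ≈ 149.54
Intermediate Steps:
R(j) = -4*j
U = -713/267 (U = -4 + (-1341 - 1499)/(3 - 2139) = -4 - 2840/(-2136) = -4 - 2840*(-1/2136) = -4 + 355/267 = -713/267 ≈ -2.6704)
U*R(14) = -(-2852)*14/267 = -713/267*(-56) = 39928/267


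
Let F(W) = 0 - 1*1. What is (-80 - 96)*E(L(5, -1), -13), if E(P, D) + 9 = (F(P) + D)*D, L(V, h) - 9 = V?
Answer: -30448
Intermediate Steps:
F(W) = -1 (F(W) = 0 - 1 = -1)
L(V, h) = 9 + V
E(P, D) = -9 + D*(-1 + D) (E(P, D) = -9 + (-1 + D)*D = -9 + D*(-1 + D))
(-80 - 96)*E(L(5, -1), -13) = (-80 - 96)*(-9 + (-13)**2 - 1*(-13)) = -176*(-9 + 169 + 13) = -176*173 = -30448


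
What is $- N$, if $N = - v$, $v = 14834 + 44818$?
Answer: $59652$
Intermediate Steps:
$v = 59652$
$N = -59652$ ($N = \left(-1\right) 59652 = -59652$)
$- N = \left(-1\right) \left(-59652\right) = 59652$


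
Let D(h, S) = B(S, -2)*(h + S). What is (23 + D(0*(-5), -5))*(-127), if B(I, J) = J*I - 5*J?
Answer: 9779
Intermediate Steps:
B(I, J) = -5*J + I*J (B(I, J) = I*J - 5*J = -5*J + I*J)
D(h, S) = (10 - 2*S)*(S + h) (D(h, S) = (-2*(-5 + S))*(h + S) = (10 - 2*S)*(S + h))
(23 + D(0*(-5), -5))*(-127) = (23 + 2*(5 - 1*(-5))*(-5 + 0*(-5)))*(-127) = (23 + 2*(5 + 5)*(-5 + 0))*(-127) = (23 + 2*10*(-5))*(-127) = (23 - 100)*(-127) = -77*(-127) = 9779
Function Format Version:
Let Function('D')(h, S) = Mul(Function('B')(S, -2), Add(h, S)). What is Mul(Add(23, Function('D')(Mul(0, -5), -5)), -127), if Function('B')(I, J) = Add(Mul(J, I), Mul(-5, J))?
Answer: 9779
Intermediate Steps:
Function('B')(I, J) = Add(Mul(-5, J), Mul(I, J)) (Function('B')(I, J) = Add(Mul(I, J), Mul(-5, J)) = Add(Mul(-5, J), Mul(I, J)))
Function('D')(h, S) = Mul(Add(10, Mul(-2, S)), Add(S, h)) (Function('D')(h, S) = Mul(Mul(-2, Add(-5, S)), Add(h, S)) = Mul(Add(10, Mul(-2, S)), Add(S, h)))
Mul(Add(23, Function('D')(Mul(0, -5), -5)), -127) = Mul(Add(23, Mul(2, Add(5, Mul(-1, -5)), Add(-5, Mul(0, -5)))), -127) = Mul(Add(23, Mul(2, Add(5, 5), Add(-5, 0))), -127) = Mul(Add(23, Mul(2, 10, -5)), -127) = Mul(Add(23, -100), -127) = Mul(-77, -127) = 9779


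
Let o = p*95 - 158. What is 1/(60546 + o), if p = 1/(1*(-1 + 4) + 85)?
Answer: 88/5314239 ≈ 1.6559e-5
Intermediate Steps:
p = 1/88 (p = 1/(1*3 + 85) = 1/(3 + 85) = 1/88 ≈ 0.011364)
o = -13809/88 (o = (1/88)*95 - 158 = 95/88 - 158 = -13809/88 ≈ -156.92)
1/(60546 + o) = 1/(60546 - 13809/88) = 1/(5314239/88) = 88/5314239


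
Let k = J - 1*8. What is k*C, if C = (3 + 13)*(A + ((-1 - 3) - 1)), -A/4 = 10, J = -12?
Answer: 14400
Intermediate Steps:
A = -40 (A = -4*10 = -40)
C = -720 (C = (3 + 13)*(-40 + ((-1 - 3) - 1)) = 16*(-40 + (-4 - 1)) = 16*(-40 - 5) = 16*(-45) = -720)
k = -20 (k = -12 - 1*8 = -12 - 8 = -20)
k*C = -20*(-720) = 14400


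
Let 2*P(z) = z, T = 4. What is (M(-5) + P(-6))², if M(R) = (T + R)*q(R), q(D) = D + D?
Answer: 49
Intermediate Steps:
q(D) = 2*D
P(z) = z/2
M(R) = 2*R*(4 + R) (M(R) = (4 + R)*(2*R) = 2*R*(4 + R))
(M(-5) + P(-6))² = (2*(-5)*(4 - 5) + (½)*(-6))² = (2*(-5)*(-1) - 3)² = (10 - 3)² = 7² = 49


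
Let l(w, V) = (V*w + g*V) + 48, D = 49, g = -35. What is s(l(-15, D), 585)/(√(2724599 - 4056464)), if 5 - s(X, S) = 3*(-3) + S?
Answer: 571*I*√147985/443955 ≈ 0.49477*I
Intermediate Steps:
l(w, V) = 48 - 35*V + V*w (l(w, V) = (V*w - 35*V) + 48 = (-35*V + V*w) + 48 = 48 - 35*V + V*w)
s(X, S) = 14 - S (s(X, S) = 5 - (3*(-3) + S) = 5 - (-9 + S) = 5 + (9 - S) = 14 - S)
s(l(-15, D), 585)/(√(2724599 - 4056464)) = (14 - 1*585)/(√(2724599 - 4056464)) = (14 - 585)/(√(-1331865)) = -571*(-I*√147985/443955) = -(-571)*I*√147985/443955 = 571*I*√147985/443955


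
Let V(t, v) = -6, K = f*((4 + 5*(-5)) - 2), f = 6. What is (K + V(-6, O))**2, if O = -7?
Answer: 20736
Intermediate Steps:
K = -138 (K = 6*((4 + 5*(-5)) - 2) = 6*((4 - 25) - 2) = 6*(-21 - 2) = 6*(-23) = -138)
(K + V(-6, O))**2 = (-138 - 6)**2 = (-144)**2 = 20736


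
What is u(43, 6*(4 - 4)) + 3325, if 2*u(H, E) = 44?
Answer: 3347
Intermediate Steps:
u(H, E) = 22 (u(H, E) = (½)*44 = 22)
u(43, 6*(4 - 4)) + 3325 = 22 + 3325 = 3347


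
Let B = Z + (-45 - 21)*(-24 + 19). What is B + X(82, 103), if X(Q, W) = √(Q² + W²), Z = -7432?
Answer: -7102 + √17333 ≈ -6970.3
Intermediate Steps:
B = -7102 (B = -7432 + (-45 - 21)*(-24 + 19) = -7432 - 66*(-5) = -7432 + 330 = -7102)
B + X(82, 103) = -7102 + √(82² + 103²) = -7102 + √(6724 + 10609) = -7102 + √17333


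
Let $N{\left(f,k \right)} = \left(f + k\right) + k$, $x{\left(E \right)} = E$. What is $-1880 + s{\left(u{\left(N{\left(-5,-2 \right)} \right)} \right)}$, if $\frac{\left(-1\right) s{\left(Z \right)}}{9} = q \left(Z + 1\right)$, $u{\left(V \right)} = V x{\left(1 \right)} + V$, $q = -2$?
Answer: $-2186$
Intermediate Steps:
$N{\left(f,k \right)} = f + 2 k$
$u{\left(V \right)} = 2 V$ ($u{\left(V \right)} = V 1 + V = V + V = 2 V$)
$s{\left(Z \right)} = 18 + 18 Z$ ($s{\left(Z \right)} = - 9 \left(- 2 \left(Z + 1\right)\right) = - 9 \left(- 2 \left(1 + Z\right)\right) = - 9 \left(-2 - 2 Z\right) = 18 + 18 Z$)
$-1880 + s{\left(u{\left(N{\left(-5,-2 \right)} \right)} \right)} = -1880 + \left(18 + 18 \cdot 2 \left(-5 + 2 \left(-2\right)\right)\right) = -1880 + \left(18 + 18 \cdot 2 \left(-5 - 4\right)\right) = -1880 + \left(18 + 18 \cdot 2 \left(-9\right)\right) = -1880 + \left(18 + 18 \left(-18\right)\right) = -1880 + \left(18 - 324\right) = -1880 - 306 = -2186$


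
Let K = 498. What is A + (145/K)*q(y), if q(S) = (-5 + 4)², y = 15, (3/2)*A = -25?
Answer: -8155/498 ≈ -16.375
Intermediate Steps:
A = -50/3 (A = (⅔)*(-25) = -50/3 ≈ -16.667)
q(S) = 1 (q(S) = (-1)² = 1)
A + (145/K)*q(y) = -50/3 + (145/498)*1 = -50/3 + 145/498 = -8155/498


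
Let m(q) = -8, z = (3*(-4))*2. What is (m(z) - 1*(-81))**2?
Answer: 5329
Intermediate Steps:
z = -24 (z = -12*2 = -24)
(m(z) - 1*(-81))**2 = (-8 - 1*(-81))**2 = (-8 + 81)**2 = 73**2 = 5329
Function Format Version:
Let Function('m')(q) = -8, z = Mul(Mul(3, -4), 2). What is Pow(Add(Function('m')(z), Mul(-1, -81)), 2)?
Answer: 5329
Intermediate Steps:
z = -24 (z = Mul(-12, 2) = -24)
Pow(Add(Function('m')(z), Mul(-1, -81)), 2) = Pow(Add(-8, Mul(-1, -81)), 2) = Pow(Add(-8, 81), 2) = Pow(73, 2) = 5329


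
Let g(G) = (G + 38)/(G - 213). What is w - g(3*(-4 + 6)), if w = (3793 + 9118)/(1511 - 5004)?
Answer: -2518885/723051 ≈ -3.4837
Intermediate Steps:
g(G) = (38 + G)/(-213 + G)
w = -12911/3493 (w = 12911/(-3493) = 12911*(-1/3493) = -12911/3493 ≈ -3.6963)
w - g(3*(-4 + 6)) = -12911/3493 - (38 + 3*(-4 + 6))/(-213 + 3*(-4 + 6)) = -12911/3493 - (38 + 3*2)/(-213 + 3*2) = -12911/3493 - (38 + 6)/(-213 + 6) = -12911/3493 - 44/(-207) = -12911/3493 - (-1)*44/207 = -12911/3493 - 1*(-44/207) = -12911/3493 + 44/207 = -2518885/723051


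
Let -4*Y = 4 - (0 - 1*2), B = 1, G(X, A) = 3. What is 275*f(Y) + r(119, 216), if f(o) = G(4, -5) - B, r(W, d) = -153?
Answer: 397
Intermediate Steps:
Y = -3/2 (Y = -(4 - (0 - 1*2))/4 = -(4 - (0 - 2))/4 = -(4 - 1*(-2))/4 = -(4 + 2)/4 = -¼*6 = -3/2 ≈ -1.5000)
f(o) = 2 (f(o) = 3 - 1*1 = 3 - 1 = 2)
275*f(Y) + r(119, 216) = 275*2 - 153 = 550 - 153 = 397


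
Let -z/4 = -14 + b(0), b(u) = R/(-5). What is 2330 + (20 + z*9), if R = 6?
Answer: 14486/5 ≈ 2897.2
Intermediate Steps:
b(u) = -6/5 (b(u) = 6/(-5) = 6*(-⅕) = -6/5)
z = 304/5 (z = -4*(-14 - 6/5) = -4*(-76/5) = 304/5 ≈ 60.800)
2330 + (20 + z*9) = 2330 + (20 + (304/5)*9) = 2330 + (20 + 2736/5) = 2330 + 2836/5 = 14486/5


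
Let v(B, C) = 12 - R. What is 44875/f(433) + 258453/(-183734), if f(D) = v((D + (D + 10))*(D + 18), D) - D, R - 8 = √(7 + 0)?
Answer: -896174068413/8453325739 + 44875*√7/184034 ≈ -105.37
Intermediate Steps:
R = 8 + √7 (R = 8 + √(7 + 0) = 8 + √7 ≈ 10.646)
v(B, C) = 4 - √7 (v(B, C) = 12 - (8 + √7) = 12 + (-8 - √7) = 4 - √7)
f(D) = 4 - D - √7 (f(D) = (4 - √7) - D = 4 - D - √7)
44875/f(433) + 258453/(-183734) = 44875/(4 - 1*433 - √7) + 258453/(-183734) = 44875/(4 - 433 - √7) + 258453*(-1/183734) = 44875/(-429 - √7) - 258453/183734 = -258453/183734 + 44875/(-429 - √7)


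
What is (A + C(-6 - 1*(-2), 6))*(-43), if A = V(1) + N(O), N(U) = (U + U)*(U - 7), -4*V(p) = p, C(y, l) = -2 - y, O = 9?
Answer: -6493/4 ≈ -1623.3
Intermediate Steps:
V(p) = -p/4
N(U) = 2*U*(-7 + U) (N(U) = (2*U)*(-7 + U) = 2*U*(-7 + U))
A = 143/4 (A = -¼*1 + 2*9*(-7 + 9) = -¼ + 2*9*2 = -¼ + 36 = 143/4 ≈ 35.750)
(A + C(-6 - 1*(-2), 6))*(-43) = (143/4 + (-2 - (-6 - 1*(-2))))*(-43) = (143/4 + (-2 - (-6 + 2)))*(-43) = (143/4 + (-2 - 1*(-4)))*(-43) = (143/4 + (-2 + 4))*(-43) = (143/4 + 2)*(-43) = (151/4)*(-43) = -6493/4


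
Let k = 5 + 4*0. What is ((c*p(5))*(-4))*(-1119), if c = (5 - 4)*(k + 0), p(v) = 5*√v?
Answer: 111900*√5 ≈ 2.5022e+5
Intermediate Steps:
k = 5 (k = 5 + 0 = 5)
c = 5 (c = (5 - 4)*(5 + 0) = 1*5 = 5)
((c*p(5))*(-4))*(-1119) = ((5*(5*√5))*(-4))*(-1119) = ((25*√5)*(-4))*(-1119) = -100*√5*(-1119) = 111900*√5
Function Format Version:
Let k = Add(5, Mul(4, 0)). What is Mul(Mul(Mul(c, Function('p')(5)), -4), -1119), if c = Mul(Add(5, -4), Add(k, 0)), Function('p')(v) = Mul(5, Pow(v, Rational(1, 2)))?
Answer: Mul(111900, Pow(5, Rational(1, 2))) ≈ 2.5022e+5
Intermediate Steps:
k = 5 (k = Add(5, 0) = 5)
c = 5 (c = Mul(Add(5, -4), Add(5, 0)) = Mul(1, 5) = 5)
Mul(Mul(Mul(c, Function('p')(5)), -4), -1119) = Mul(Mul(Mul(5, Mul(5, Pow(5, Rational(1, 2)))), -4), -1119) = Mul(Mul(Mul(25, Pow(5, Rational(1, 2))), -4), -1119) = Mul(Mul(-100, Pow(5, Rational(1, 2))), -1119) = Mul(111900, Pow(5, Rational(1, 2)))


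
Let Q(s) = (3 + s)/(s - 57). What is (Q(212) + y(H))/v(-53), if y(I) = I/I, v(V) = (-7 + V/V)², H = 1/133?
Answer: 37/558 ≈ 0.066308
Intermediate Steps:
H = 1/133 ≈ 0.0075188
v(V) = 36 (v(V) = (-7 + 1)² = (-6)² = 36)
Q(s) = (3 + s)/(-57 + s)
y(I) = 1
(Q(212) + y(H))/v(-53) = ((3 + 212)/(-57 + 212) + 1)/36 = (215/155 + 1)*(1/36) = ((1/155)*215 + 1)*(1/36) = (43/31 + 1)*(1/36) = (74/31)*(1/36) = 37/558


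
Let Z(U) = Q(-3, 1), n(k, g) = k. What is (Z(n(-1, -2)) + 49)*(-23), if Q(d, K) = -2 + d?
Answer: -1012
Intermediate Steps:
Z(U) = -5 (Z(U) = -2 - 3 = -5)
(Z(n(-1, -2)) + 49)*(-23) = (-5 + 49)*(-23) = 44*(-23) = -1012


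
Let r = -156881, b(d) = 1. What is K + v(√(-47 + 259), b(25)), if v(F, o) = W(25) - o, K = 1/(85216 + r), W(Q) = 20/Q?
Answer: -14334/71665 ≈ -0.20001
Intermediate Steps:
K = -1/71665 (K = 1/(85216 - 156881) = 1/(-71665) = -1/71665 ≈ -1.3954e-5)
v(F, o) = ⅘ - o (v(F, o) = 20/25 - o = 20*(1/25) - o = ⅘ - o)
K + v(√(-47 + 259), b(25)) = -1/71665 + (⅘ - 1*1) = -1/71665 + (⅘ - 1) = -1/71665 - ⅕ = -14334/71665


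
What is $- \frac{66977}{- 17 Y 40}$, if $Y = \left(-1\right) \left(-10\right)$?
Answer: $\frac{66977}{6800} \approx 9.8496$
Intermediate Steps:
$Y = 10$
$- \frac{66977}{- 17 Y 40} = - \frac{66977}{\left(-17\right) 10 \cdot 40} = - \frac{66977}{\left(-170\right) 40} = - \frac{66977}{-6800} = \left(-66977\right) \left(- \frac{1}{6800}\right) = \frac{66977}{6800}$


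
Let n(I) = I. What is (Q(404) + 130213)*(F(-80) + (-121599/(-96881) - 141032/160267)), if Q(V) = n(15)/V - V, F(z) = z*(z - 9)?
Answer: 5797915616649618127831/6272838199708 ≈ 9.2429e+8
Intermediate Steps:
F(z) = z*(-9 + z)
Q(V) = -V + 15/V (Q(V) = 15/V - V = -V + 15/V)
(Q(404) + 130213)*(F(-80) + (-121599/(-96881) - 141032/160267)) = ((-1*404 + 15/404) + 130213)*(-80*(-9 - 80) + (-121599/(-96881) - 141032/160267)) = ((-404 + 15*(1/404)) + 130213)*(-80*(-89) + (-121599*(-1/96881) - 141032*1/160267)) = ((-404 + 15/404) + 130213)*(7120 + (121599/96881 - 141032/160267)) = (-163201/404 + 130213)*(7120 + 5824985741/15526827227) = (52442851/404)*(110556834841981/15526827227) = 5797915616649618127831/6272838199708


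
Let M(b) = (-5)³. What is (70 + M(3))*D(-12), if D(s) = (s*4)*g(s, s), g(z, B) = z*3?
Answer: -95040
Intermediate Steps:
g(z, B) = 3*z
M(b) = -125
D(s) = 12*s² (D(s) = (s*4)*(3*s) = (4*s)*(3*s) = 12*s²)
(70 + M(3))*D(-12) = (70 - 125)*(12*(-12)²) = -660*144 = -55*1728 = -95040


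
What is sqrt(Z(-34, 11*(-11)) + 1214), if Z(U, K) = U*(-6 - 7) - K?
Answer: sqrt(1777) ≈ 42.154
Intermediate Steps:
Z(U, K) = -K - 13*U (Z(U, K) = U*(-13) - K = -13*U - K = -K - 13*U)
sqrt(Z(-34, 11*(-11)) + 1214) = sqrt((-11*(-11) - 13*(-34)) + 1214) = sqrt((-1*(-121) + 442) + 1214) = sqrt((121 + 442) + 1214) = sqrt(563 + 1214) = sqrt(1777)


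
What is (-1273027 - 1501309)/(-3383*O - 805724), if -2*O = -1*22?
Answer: 2774336/842937 ≈ 3.2913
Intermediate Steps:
O = 11 (O = -(-1)*22/2 = -1/2*(-22) = 11)
(-1273027 - 1501309)/(-3383*O - 805724) = (-1273027 - 1501309)/(-3383*11 - 805724) = -2774336/(-37213 - 805724) = -2774336/(-842937) = -2774336*(-1/842937) = 2774336/842937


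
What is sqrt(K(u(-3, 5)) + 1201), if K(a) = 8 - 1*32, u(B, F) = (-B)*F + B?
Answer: sqrt(1177) ≈ 34.307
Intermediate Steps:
u(B, F) = B - B*F (u(B, F) = -B*F + B = B - B*F)
K(a) = -24 (K(a) = 8 - 32 = -24)
sqrt(K(u(-3, 5)) + 1201) = sqrt(-24 + 1201) = sqrt(1177)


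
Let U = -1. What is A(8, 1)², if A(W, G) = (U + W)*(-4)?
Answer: 784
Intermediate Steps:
A(W, G) = 4 - 4*W (A(W, G) = (-1 + W)*(-4) = 4 - 4*W)
A(8, 1)² = (4 - 4*8)² = (4 - 32)² = (-28)² = 784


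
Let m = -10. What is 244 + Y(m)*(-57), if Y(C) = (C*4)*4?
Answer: 9364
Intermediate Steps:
Y(C) = 16*C (Y(C) = (4*C)*4 = 16*C)
244 + Y(m)*(-57) = 244 + (16*(-10))*(-57) = 244 - 160*(-57) = 244 + 9120 = 9364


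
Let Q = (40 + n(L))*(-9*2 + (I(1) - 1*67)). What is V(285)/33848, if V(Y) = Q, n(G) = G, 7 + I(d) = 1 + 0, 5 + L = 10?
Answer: -4095/33848 ≈ -0.12098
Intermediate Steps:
L = 5 (L = -5 + 10 = 5)
I(d) = -6 (I(d) = -7 + (1 + 0) = -7 + 1 = -6)
Q = -4095 (Q = (40 + 5)*(-9*2 + (-6 - 1*67)) = 45*(-18 + (-6 - 67)) = 45*(-18 - 73) = 45*(-91) = -4095)
V(Y) = -4095
V(285)/33848 = -4095/33848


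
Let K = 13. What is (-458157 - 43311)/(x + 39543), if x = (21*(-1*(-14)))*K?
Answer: -167156/14455 ≈ -11.564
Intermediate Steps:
x = 3822 (x = (21*(-1*(-14)))*13 = (21*14)*13 = 294*13 = 3822)
(-458157 - 43311)/(x + 39543) = (-458157 - 43311)/(3822 + 39543) = -501468/43365 = -501468*1/43365 = -167156/14455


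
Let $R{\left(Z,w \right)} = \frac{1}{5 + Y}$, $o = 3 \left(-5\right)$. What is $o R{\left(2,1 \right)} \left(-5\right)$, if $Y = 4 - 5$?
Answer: $\frac{75}{4} \approx 18.75$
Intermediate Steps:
$Y = -1$
$o = -15$
$R{\left(Z,w \right)} = \frac{1}{4}$ ($R{\left(Z,w \right)} = \frac{1}{5 - 1} = \frac{1}{4}$)
$o R{\left(2,1 \right)} \left(-5\right) = \left(-15\right) \frac{1}{4} \left(-5\right) = \left(- \frac{15}{4}\right) \left(-5\right) = \frac{75}{4}$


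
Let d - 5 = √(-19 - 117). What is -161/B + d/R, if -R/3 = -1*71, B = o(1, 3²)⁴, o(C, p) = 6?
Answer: -9271/92016 + 2*I*√34/213 ≈ -0.10075 + 0.054751*I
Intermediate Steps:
B = 1296 (B = 6⁴ = 1296)
R = 213 (R = -(-3)*71 = -3*(-71) = 213)
d = 5 + 2*I*√34 (d = 5 + √(-19 - 117) = 5 + √(-136) = 5 + 2*I*√34 ≈ 5.0 + 11.662*I)
-161/B + d/R = -161/1296 + (5 + 2*I*√34)/213 = -161*1/1296 + (5 + 2*I*√34)*(1/213) = -161/1296 + (5/213 + 2*I*√34/213) = -9271/92016 + 2*I*√34/213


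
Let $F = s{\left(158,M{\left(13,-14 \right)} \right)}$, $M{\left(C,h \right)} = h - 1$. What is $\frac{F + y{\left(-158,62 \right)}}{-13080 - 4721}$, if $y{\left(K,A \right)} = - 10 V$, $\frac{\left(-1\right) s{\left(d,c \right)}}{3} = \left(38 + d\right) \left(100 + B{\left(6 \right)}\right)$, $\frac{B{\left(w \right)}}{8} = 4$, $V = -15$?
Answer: $\frac{77466}{17801} \approx 4.3518$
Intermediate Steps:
$B{\left(w \right)} = 32$ ($B{\left(w \right)} = 8 \cdot 4 = 32$)
$M{\left(C,h \right)} = -1 + h$ ($M{\left(C,h \right)} = h - 1 = -1 + h$)
$s{\left(d,c \right)} = -15048 - 396 d$ ($s{\left(d,c \right)} = - 3 \left(38 + d\right) \left(100 + 32\right) = - 3 \left(38 + d\right) 132 = - 3 \left(5016 + 132 d\right) = -15048 - 396 d$)
$y{\left(K,A \right)} = 150$ ($y{\left(K,A \right)} = \left(-10\right) \left(-15\right) = 150$)
$F = -77616$ ($F = -15048 - 62568 = -77616$)
$\frac{F + y{\left(-158,62 \right)}}{-13080 - 4721} = \frac{-77616 + 150}{-13080 - 4721} = - \frac{77466}{-17801} = \left(-77466\right) \left(- \frac{1}{17801}\right) = \frac{77466}{17801}$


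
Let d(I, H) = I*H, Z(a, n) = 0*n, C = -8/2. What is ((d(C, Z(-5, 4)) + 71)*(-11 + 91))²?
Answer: 32262400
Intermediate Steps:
C = -4 (C = -8*½ = -4)
Z(a, n) = 0
d(I, H) = H*I
((d(C, Z(-5, 4)) + 71)*(-11 + 91))² = ((0*(-4) + 71)*(-11 + 91))² = ((0 + 71)*80)² = (71*80)² = 5680² = 32262400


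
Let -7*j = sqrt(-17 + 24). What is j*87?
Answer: -87*sqrt(7)/7 ≈ -32.883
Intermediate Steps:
j = -sqrt(7)/7 (j = -sqrt(-17 + 24)/7 = -sqrt(7)/7 ≈ -0.37796)
j*87 = -sqrt(7)/7*87 = -87*sqrt(7)/7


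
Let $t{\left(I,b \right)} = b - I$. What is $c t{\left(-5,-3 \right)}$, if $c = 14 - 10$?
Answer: $8$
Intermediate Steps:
$c = 4$
$c t{\left(-5,-3 \right)} = 4 \left(-3 - -5\right) = 4 \left(-3 + 5\right) = 4 \cdot 2 = 8$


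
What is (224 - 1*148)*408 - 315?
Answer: 30693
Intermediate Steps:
(224 - 1*148)*408 - 315 = (224 - 148)*408 - 315 = 76*408 - 315 = 31008 - 315 = 30693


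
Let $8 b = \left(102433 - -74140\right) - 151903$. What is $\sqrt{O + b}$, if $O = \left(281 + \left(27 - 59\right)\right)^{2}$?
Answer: $\frac{\sqrt{260339}}{2} \approx 255.12$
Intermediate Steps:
$b = \frac{12335}{4}$ ($b = \frac{\left(102433 - -74140\right) - 151903}{8} = \frac{\left(102433 + 74140\right) - 151903}{8} = \frac{176573 - 151903}{8} = \frac{1}{8} \cdot 24670 = \frac{12335}{4} \approx 3083.8$)
$O = 62001$ ($O = \left(281 + \left(27 - 59\right)\right)^{2} = \left(281 - 32\right)^{2} = 249^{2} = 62001$)
$\sqrt{O + b} = \sqrt{62001 + \frac{12335}{4}} = \sqrt{\frac{260339}{4}} = \frac{\sqrt{260339}}{2}$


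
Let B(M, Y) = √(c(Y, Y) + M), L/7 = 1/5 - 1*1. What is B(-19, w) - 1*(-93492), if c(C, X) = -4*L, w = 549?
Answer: 93492 + √85/5 ≈ 93494.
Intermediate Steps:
L = -28/5 (L = 7*(1/5 - 1*1) = 7*(⅕ - 1) = 7*(-⅘) = -28/5 ≈ -5.6000)
c(C, X) = 112/5 (c(C, X) = -4*(-28/5) = 112/5)
B(M, Y) = √(112/5 + M)
B(-19, w) - 1*(-93492) = √(560 + 25*(-19))/5 - 1*(-93492) = √(560 - 475)/5 + 93492 = √85/5 + 93492 = 93492 + √85/5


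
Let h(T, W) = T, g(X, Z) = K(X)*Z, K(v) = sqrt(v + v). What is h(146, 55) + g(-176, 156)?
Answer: 146 + 624*I*sqrt(22) ≈ 146.0 + 2926.8*I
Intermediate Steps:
K(v) = sqrt(2)*sqrt(v) (K(v) = sqrt(2*v) = sqrt(2)*sqrt(v))
g(X, Z) = Z*sqrt(2)*sqrt(X) (g(X, Z) = (sqrt(2)*sqrt(X))*Z = Z*sqrt(2)*sqrt(X))
h(146, 55) + g(-176, 156) = 146 + 156*sqrt(2)*sqrt(-176) = 146 + 156*sqrt(2)*(4*I*sqrt(11)) = 146 + 624*I*sqrt(22)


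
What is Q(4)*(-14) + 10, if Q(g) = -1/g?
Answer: 27/2 ≈ 13.500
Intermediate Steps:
Q(4)*(-14) + 10 = -1/4*(-14) + 10 = -1*¼*(-14) + 10 = -¼*(-14) + 10 = 7/2 + 10 = 27/2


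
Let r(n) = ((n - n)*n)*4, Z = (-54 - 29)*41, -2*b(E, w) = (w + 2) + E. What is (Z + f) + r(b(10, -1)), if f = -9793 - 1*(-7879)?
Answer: -5317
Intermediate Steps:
b(E, w) = -1 - E/2 - w/2 (b(E, w) = -((w + 2) + E)/2 = -((2 + w) + E)/2 = -(2 + E + w)/2 = -1 - E/2 - w/2)
f = -1914 (f = -9793 + 7879 = -1914)
Z = -3403 (Z = -83*41 = -3403)
r(n) = 0 (r(n) = (0*n)*4 = 0*4 = 0)
(Z + f) + r(b(10, -1)) = (-3403 - 1914) + 0 = -5317 + 0 = -5317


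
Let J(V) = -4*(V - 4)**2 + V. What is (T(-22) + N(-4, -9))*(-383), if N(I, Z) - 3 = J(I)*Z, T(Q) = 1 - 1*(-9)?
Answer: -901199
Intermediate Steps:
T(Q) = 10 (T(Q) = 1 + 9 = 10)
J(V) = V - 4*(-4 + V)**2 (J(V) = -4*(-4 + V)**2 + V = V - 4*(-4 + V)**2)
N(I, Z) = 3 + Z*(I - 4*(-4 + I)**2) (N(I, Z) = 3 + (I - 4*(-4 + I)**2)*Z = 3 + Z*(I - 4*(-4 + I)**2))
(T(-22) + N(-4, -9))*(-383) = (10 + (3 - 9*(-4 - 4*(-4 - 4)**2)))*(-383) = (10 + (3 - 9*(-4 - 4*(-8)**2)))*(-383) = (10 + (3 - 9*(-4 - 4*64)))*(-383) = (10 + (3 - 9*(-4 - 256)))*(-383) = (10 + (3 - 9*(-260)))*(-383) = (10 + (3 + 2340))*(-383) = (10 + 2343)*(-383) = 2353*(-383) = -901199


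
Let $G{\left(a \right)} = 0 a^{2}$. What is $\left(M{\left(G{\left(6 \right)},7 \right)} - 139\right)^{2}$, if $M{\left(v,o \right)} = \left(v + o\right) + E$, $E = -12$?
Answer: $20736$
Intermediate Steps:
$G{\left(a \right)} = 0$
$M{\left(v,o \right)} = -12 + o + v$ ($M{\left(v,o \right)} = \left(v + o\right) - 12 = \left(o + v\right) - 12 = -12 + o + v$)
$\left(M{\left(G{\left(6 \right)},7 \right)} - 139\right)^{2} = \left(\left(-12 + 7 + 0\right) - 139\right)^{2} = \left(-5 - 139\right)^{2} = \left(-144\right)^{2} = 20736$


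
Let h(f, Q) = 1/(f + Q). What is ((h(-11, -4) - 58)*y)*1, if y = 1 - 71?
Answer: 12194/3 ≈ 4064.7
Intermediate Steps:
y = -70
h(f, Q) = 1/(Q + f)
((h(-11, -4) - 58)*y)*1 = ((1/(-4 - 11) - 58)*(-70))*1 = ((1/(-15) - 58)*(-70))*1 = ((-1/15 - 58)*(-70))*1 = -871/15*(-70)*1 = (12194/3)*1 = 12194/3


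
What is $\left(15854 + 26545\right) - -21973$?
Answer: $64372$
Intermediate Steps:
$\left(15854 + 26545\right) - -21973 = 42399 + 21973 = 64372$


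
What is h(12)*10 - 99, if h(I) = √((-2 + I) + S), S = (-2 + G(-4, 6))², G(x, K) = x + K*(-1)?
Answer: -99 + 10*√154 ≈ 25.097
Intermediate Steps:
G(x, K) = x - K
S = 144 (S = (-2 + (-4 - 1*6))² = (-2 + (-4 - 6))² = (-2 - 10)² = (-12)² = 144)
h(I) = √(142 + I) (h(I) = √((-2 + I) + 144) = √(142 + I))
h(12)*10 - 99 = √(142 + 12)*10 - 99 = √154*10 - 99 = 10*√154 - 99 = -99 + 10*√154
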